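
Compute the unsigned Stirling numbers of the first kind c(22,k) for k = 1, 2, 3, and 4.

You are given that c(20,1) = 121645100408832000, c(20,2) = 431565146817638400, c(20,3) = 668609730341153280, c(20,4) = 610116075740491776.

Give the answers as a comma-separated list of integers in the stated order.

i=21: T(21,1)=0+20·121645100408832000=2432902008176640000 | T(21,2)=121645100408832000+20·431565146817638400=8752948036761600000 | T(21,3)=431565146817638400+20·668609730341153280=13803759753640704000 | T(21,4)=668609730341153280+20·610116075740491776=12870931245150988800
i=22: T(22,1)=0+21·2432902008176640000=51090942171709440000 | T(22,2)=2432902008176640000+21·8752948036761600000=186244810780170240000 | T(22,3)=8752948036761600000+21·13803759753640704000=298631902863216384000 | T(22,4)=13803759753640704000+21·12870931245150988800=284093315901811468800
Read c(22,1) = 51090942171709440000, c(22,2) = 186244810780170240000, c(22,3) = 298631902863216384000, c(22,4) = 284093315901811468800.

51090942171709440000, 186244810780170240000, 298631902863216384000, 284093315901811468800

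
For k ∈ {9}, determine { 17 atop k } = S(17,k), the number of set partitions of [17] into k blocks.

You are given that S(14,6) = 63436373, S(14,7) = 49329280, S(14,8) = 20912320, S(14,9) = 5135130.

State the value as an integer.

9528822303

row 15: T[15][7]=7·49329280+63436373=408741333  T[15][8]=8·20912320+49329280=216627840  T[15][9]=9·5135130+20912320=67128490
row 16: T[16][8]=8·216627840+408741333=2141764053  T[16][9]=9·67128490+216627840=820784250
row 17: T[17][9]=9·820784250+2141764053=9528822303
Read S(17,9) = 9528822303.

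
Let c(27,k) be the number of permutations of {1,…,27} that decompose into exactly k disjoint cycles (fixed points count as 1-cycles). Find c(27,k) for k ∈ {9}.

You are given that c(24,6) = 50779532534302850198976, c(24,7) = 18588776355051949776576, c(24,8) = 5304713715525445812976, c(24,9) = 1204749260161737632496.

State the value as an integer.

30180059720580991603896800

[25] T[25,7]:24*18588776355051949776576+50779532534302850198976=496910165055549644836800 · T[25,8]:24*5304713715525445812976+18588776355051949776576=145901905527662649288000 · T[25,9]:24*1204749260161737632496+5304713715525445812976=34218695959407148992880
[26] T[26,8]:25*145901905527662649288000+496910165055549644836800=4144457803247115877036800 · T[26,9]:25*34218695959407148992880+145901905527662649288000=1001369304512841374110000
[27] T[27,9]:26*1001369304512841374110000+4144457803247115877036800=30180059720580991603896800
Read c(27,9) = 30180059720580991603896800.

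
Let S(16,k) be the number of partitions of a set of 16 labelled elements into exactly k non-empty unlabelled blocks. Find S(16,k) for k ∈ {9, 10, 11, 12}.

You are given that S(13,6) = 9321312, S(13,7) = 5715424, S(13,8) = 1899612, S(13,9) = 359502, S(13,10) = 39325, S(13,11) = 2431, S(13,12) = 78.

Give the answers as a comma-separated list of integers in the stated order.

820784250, 193754990, 28936908, 2757118

r14: T_14,7=7×5715424+9321312=49329280; T_14,8=8×1899612+5715424=20912320; T_14,9=9×359502+1899612=5135130; T_14,10=10×39325+359502=752752; T_14,11=11×2431+39325=66066; T_14,12=12×78+2431=3367
r15: T_15,8=8×20912320+49329280=216627840; T_15,9=9×5135130+20912320=67128490; T_15,10=10×752752+5135130=12662650; T_15,11=11×66066+752752=1479478; T_15,12=12×3367+66066=106470
r16: T_16,9=9×67128490+216627840=820784250; T_16,10=10×12662650+67128490=193754990; T_16,11=11×1479478+12662650=28936908; T_16,12=12×106470+1479478=2757118
Read S(16,9) = 820784250, S(16,10) = 193754990, S(16,11) = 28936908, S(16,12) = 2757118.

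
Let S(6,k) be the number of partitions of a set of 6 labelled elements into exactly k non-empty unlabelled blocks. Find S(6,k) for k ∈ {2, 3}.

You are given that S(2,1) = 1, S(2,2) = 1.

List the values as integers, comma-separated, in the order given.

r3: T_3,1=1×1+0=1; T_3,2=2×1+1=3; T_3,3=3×0+1=1
r4: T_4,1=1×1+0=1; T_4,2=2×3+1=7; T_4,3=3×1+3=6
r5: T_5,1=1×1+0=1; T_5,2=2×7+1=15; T_5,3=3×6+7=25
r6: T_6,2=2×15+1=31; T_6,3=3×25+15=90
Read S(6,2) = 31, S(6,3) = 90.

31, 90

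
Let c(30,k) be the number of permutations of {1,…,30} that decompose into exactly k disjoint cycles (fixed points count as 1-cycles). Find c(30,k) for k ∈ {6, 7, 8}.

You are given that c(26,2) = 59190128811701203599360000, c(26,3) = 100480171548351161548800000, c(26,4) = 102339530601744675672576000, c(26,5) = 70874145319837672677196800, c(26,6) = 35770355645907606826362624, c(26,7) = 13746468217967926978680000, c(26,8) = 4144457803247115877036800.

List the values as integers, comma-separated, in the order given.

i=27: T(27,3)=59190128811701203599360000+26·100480171548351161548800000=2671674589068831403868160000 | T(27,4)=100480171548351161548800000+26·102339530601744675672576000=2761307967193712729035776000 | T(27,5)=102339530601744675672576000+26·70874145319837672677196800=1945067308917524165279692800 | T(27,6)=70874145319837672677196800+26·35770355645907606826362624=1000903392113435450162625024 | T(27,7)=35770355645907606826362624+26·13746468217967926978680000=393178529313073708272042624 | T(27,8)=13746468217967926978680000+26·4144457803247115877036800=121502371102392939781636800
i=28: T(28,4)=2671674589068831403868160000+27·2761307967193712729035776000=77226989703299075087834112000 | T(28,5)=2761307967193712729035776000+27·1945067308917524165279692800=55278125307966865191587481600 | T(28,6)=1945067308917524165279692800+27·1000903392113435450162625024=28969458895980281319670568448 | T(28,7)=1000903392113435450162625024+27·393178529313073708272042624=11616723683566425573507775872 | T(28,8)=393178529313073708272042624+27·121502371102392939781636800=3673742549077683082376236224
i=29: T(29,5)=77226989703299075087834112000+28·55278125307966865191587481600=1625014498326371300452283596800 | T(29,6)=55278125307966865191587481600+28·28969458895980281319670568448=866422974395414742142363398144 | T(29,7)=28969458895980281319670568448+28·11616723683566425573507775872=354237722035840197377888292864 | T(29,8)=11616723683566425573507775872+28·3673742549077683082376236224=114481515057741551880042390144
i=30: T(30,6)=1625014498326371300452283596800+29·866422974395414742142363398144=26751280755793398822580822142976 | T(30,7)=866422974395414742142363398144+29·354237722035840197377888292864=11139316913434780466101123891200 | T(30,8)=354237722035840197377888292864+29·114481515057741551880042390144=3674201658710345201899117607040
Read c(30,6) = 26751280755793398822580822142976, c(30,7) = 11139316913434780466101123891200, c(30,8) = 3674201658710345201899117607040.

26751280755793398822580822142976, 11139316913434780466101123891200, 3674201658710345201899117607040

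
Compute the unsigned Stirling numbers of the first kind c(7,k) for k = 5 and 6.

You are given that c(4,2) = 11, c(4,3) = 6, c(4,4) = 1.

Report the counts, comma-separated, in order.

r5: T_5,3=4×6+11=35; T_5,4=4×1+6=10; T_5,5=4×0+1=1
r6: T_6,4=5×10+35=85; T_6,5=5×1+10=15; T_6,6=5×0+1=1
r7: T_7,5=6×15+85=175; T_7,6=6×1+15=21
Read c(7,5) = 175, c(7,6) = 21.

175, 21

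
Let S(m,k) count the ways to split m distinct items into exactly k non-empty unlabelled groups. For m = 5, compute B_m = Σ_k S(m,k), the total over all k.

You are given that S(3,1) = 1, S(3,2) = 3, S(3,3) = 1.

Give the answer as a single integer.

52

[4] T[4,1]:1*1+0=1 · T[4,2]:2*3+1=7 · T[4,3]:3*1+3=6 · T[4,4]:4*0+1=1
[5] T[5,1]:1*1+0=1 · T[5,2]:2*7+1=15 · T[5,3]:3*6+7=25 · T[5,4]:4*1+6=10 · T[5,5]:5*0+1=1
B_5 = ΣS(5,k) = 1+15+25+10+1 = 52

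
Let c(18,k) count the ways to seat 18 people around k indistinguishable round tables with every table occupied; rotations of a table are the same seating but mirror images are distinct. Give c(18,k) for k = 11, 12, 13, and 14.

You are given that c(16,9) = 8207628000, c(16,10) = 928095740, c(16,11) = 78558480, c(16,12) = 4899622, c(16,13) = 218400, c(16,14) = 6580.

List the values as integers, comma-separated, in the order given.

row 17: T[17][10]=16·928095740+8207628000=23057159840  T[17][11]=16·78558480+928095740=2185031420  T[17][12]=16·4899622+78558480=156952432  T[17][13]=16·218400+4899622=8394022  T[17][14]=16·6580+218400=323680
row 18: T[18][11]=17·2185031420+23057159840=60202693980  T[18][12]=17·156952432+2185031420=4853222764  T[18][13]=17·8394022+156952432=299650806  T[18][14]=17·323680+8394022=13896582
Read c(18,11) = 60202693980, c(18,12) = 4853222764, c(18,13) = 299650806, c(18,14) = 13896582.

60202693980, 4853222764, 299650806, 13896582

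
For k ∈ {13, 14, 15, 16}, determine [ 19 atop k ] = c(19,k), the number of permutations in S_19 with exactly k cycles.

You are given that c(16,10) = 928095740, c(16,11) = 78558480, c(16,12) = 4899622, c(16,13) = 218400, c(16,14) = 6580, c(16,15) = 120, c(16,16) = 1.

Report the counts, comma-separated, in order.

10246937272, 549789282, 22323822, 662796

row 17: T[17][11]=16·78558480+928095740=2185031420  T[17][12]=16·4899622+78558480=156952432  T[17][13]=16·218400+4899622=8394022  T[17][14]=16·6580+218400=323680  T[17][15]=16·120+6580=8500  T[17][16]=16·1+120=136
row 18: T[18][12]=17·156952432+2185031420=4853222764  T[18][13]=17·8394022+156952432=299650806  T[18][14]=17·323680+8394022=13896582  T[18][15]=17·8500+323680=468180  T[18][16]=17·136+8500=10812
row 19: T[19][13]=18·299650806+4853222764=10246937272  T[19][14]=18·13896582+299650806=549789282  T[19][15]=18·468180+13896582=22323822  T[19][16]=18·10812+468180=662796
Read c(19,13) = 10246937272, c(19,14) = 549789282, c(19,15) = 22323822, c(19,16) = 662796.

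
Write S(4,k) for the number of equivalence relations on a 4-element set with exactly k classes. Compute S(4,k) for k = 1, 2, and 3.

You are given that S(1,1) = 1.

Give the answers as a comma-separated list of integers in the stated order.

r2: T_2,1=1×1+0=1; T_2,2=2×0+1=1
r3: T_3,1=1×1+0=1; T_3,2=2×1+1=3; T_3,3=3×0+1=1
r4: T_4,1=1×1+0=1; T_4,2=2×3+1=7; T_4,3=3×1+3=6
Read S(4,1) = 1, S(4,2) = 7, S(4,3) = 6.

1, 7, 6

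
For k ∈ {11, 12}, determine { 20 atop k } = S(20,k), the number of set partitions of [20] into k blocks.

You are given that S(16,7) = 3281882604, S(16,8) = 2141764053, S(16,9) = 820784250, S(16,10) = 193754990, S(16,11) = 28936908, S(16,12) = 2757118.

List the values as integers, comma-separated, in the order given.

[17] T[17,8]:8*2141764053+3281882604=20415995028 · T[17,9]:9*820784250+2141764053=9528822303 · T[17,10]:10*193754990+820784250=2758334150 · T[17,11]:11*28936908+193754990=512060978 · T[17,12]:12*2757118+28936908=62022324
[18] T[18,9]:9*9528822303+20415995028=106175395755 · T[18,10]:10*2758334150+9528822303=37112163803 · T[18,11]:11*512060978+2758334150=8391004908 · T[18,12]:12*62022324+512060978=1256328866
[19] T[19,10]:10*37112163803+106175395755=477297033785 · T[19,11]:11*8391004908+37112163803=129413217791 · T[19,12]:12*1256328866+8391004908=23466951300
[20] T[20,11]:11*129413217791+477297033785=1900842429486 · T[20,12]:12*23466951300+129413217791=411016633391
Read S(20,11) = 1900842429486, S(20,12) = 411016633391.

1900842429486, 411016633391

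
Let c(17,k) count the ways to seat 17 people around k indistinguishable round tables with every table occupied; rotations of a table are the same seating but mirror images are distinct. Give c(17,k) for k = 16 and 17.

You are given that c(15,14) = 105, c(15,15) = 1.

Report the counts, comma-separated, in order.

@16  (16,15):1·15+105→120, (16,16):0·15+1→1
@17  (17,16):1·16+120→136, (17,17):0·16+1→1
Read c(17,16) = 136, c(17,17) = 1.

136, 1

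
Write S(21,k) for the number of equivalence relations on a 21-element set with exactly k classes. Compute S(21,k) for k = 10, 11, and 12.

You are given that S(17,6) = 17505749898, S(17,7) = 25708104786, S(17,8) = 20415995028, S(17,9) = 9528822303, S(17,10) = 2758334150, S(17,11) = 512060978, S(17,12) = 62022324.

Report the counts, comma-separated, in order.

71187132291275, 26826851689001, 6833042030178

[18] T[18,7]:7*25708104786+17505749898=197462483400 · T[18,8]:8*20415995028+25708104786=189036065010 · T[18,9]:9*9528822303+20415995028=106175395755 · T[18,10]:10*2758334150+9528822303=37112163803 · T[18,11]:11*512060978+2758334150=8391004908 · T[18,12]:12*62022324+512060978=1256328866
[19] T[19,8]:8*189036065010+197462483400=1709751003480 · T[19,9]:9*106175395755+189036065010=1144614626805 · T[19,10]:10*37112163803+106175395755=477297033785 · T[19,11]:11*8391004908+37112163803=129413217791 · T[19,12]:12*1256328866+8391004908=23466951300
[20] T[20,9]:9*1144614626805+1709751003480=12011282644725 · T[20,10]:10*477297033785+1144614626805=5917584964655 · T[20,11]:11*129413217791+477297033785=1900842429486 · T[20,12]:12*23466951300+129413217791=411016633391
[21] T[21,10]:10*5917584964655+12011282644725=71187132291275 · T[21,11]:11*1900842429486+5917584964655=26826851689001 · T[21,12]:12*411016633391+1900842429486=6833042030178
Read S(21,10) = 71187132291275, S(21,11) = 26826851689001, S(21,12) = 6833042030178.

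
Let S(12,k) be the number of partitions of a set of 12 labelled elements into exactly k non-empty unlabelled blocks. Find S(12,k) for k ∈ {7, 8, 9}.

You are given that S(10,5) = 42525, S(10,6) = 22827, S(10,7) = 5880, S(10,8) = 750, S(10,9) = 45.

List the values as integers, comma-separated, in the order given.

r11: T_11,6=6×22827+42525=179487; T_11,7=7×5880+22827=63987; T_11,8=8×750+5880=11880; T_11,9=9×45+750=1155
r12: T_12,7=7×63987+179487=627396; T_12,8=8×11880+63987=159027; T_12,9=9×1155+11880=22275
Read S(12,7) = 627396, S(12,8) = 159027, S(12,9) = 22275.

627396, 159027, 22275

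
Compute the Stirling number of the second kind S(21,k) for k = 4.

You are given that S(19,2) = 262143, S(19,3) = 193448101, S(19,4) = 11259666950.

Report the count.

i=20: T(20,3)=262143+3·193448101=580606446 | T(20,4)=193448101+4·11259666950=45232115901
i=21: T(21,4)=580606446+4·45232115901=181509070050
Read S(21,4) = 181509070050.

181509070050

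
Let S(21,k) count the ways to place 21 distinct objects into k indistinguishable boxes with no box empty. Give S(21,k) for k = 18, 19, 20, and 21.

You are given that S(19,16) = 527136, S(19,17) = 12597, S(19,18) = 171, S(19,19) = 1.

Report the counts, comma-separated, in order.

[20] T[20,17]:17*12597+527136=741285 · T[20,18]:18*171+12597=15675 · T[20,19]:19*1+171=190 · T[20,20]:20*0+1=1
[21] T[21,18]:18*15675+741285=1023435 · T[21,19]:19*190+15675=19285 · T[21,20]:20*1+190=210 · T[21,21]:21*0+1=1
Read S(21,18) = 1023435, S(21,19) = 19285, S(21,20) = 210, S(21,21) = 1.

1023435, 19285, 210, 1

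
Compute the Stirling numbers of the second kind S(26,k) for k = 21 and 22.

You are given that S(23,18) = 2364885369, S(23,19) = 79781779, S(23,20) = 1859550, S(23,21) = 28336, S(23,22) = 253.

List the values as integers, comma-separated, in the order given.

[24] T[24,19]:19*79781779+2364885369=3880739170 · T[24,20]:20*1859550+79781779=116972779 · T[24,21]:21*28336+1859550=2454606 · T[24,22]:22*253+28336=33902
[25] T[25,20]:20*116972779+3880739170=6220194750 · T[25,21]:21*2454606+116972779=168519505 · T[25,22]:22*33902+2454606=3200450
[26] T[26,21]:21*168519505+6220194750=9759104355 · T[26,22]:22*3200450+168519505=238929405
Read S(26,21) = 9759104355, S(26,22) = 238929405.

9759104355, 238929405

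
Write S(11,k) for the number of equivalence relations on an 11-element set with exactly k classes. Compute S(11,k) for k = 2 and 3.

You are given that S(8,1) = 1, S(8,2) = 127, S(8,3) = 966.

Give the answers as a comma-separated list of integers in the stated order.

[9] T[9,1]:1*1+0=1 · T[9,2]:2*127+1=255 · T[9,3]:3*966+127=3025
[10] T[10,1]:1*1+0=1 · T[10,2]:2*255+1=511 · T[10,3]:3*3025+255=9330
[11] T[11,2]:2*511+1=1023 · T[11,3]:3*9330+511=28501
Read S(11,2) = 1023, S(11,3) = 28501.

1023, 28501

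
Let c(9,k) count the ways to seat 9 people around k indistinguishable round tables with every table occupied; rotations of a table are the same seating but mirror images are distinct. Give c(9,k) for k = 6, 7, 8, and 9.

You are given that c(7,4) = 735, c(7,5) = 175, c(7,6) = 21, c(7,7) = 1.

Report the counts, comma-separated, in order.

4536, 546, 36, 1

i=8: T(8,5)=735+7·175=1960 | T(8,6)=175+7·21=322 | T(8,7)=21+7·1=28 | T(8,8)=1+7·0=1
i=9: T(9,6)=1960+8·322=4536 | T(9,7)=322+8·28=546 | T(9,8)=28+8·1=36 | T(9,9)=1+8·0=1
Read c(9,6) = 4536, c(9,7) = 546, c(9,8) = 36, c(9,9) = 1.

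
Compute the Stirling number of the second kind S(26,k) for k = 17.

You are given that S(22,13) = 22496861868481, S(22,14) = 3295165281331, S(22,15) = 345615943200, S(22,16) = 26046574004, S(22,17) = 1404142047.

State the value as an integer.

1343731795378830

row 23: T[23][14]=14·3295165281331+22496861868481=68629175807115  T[23][15]=15·345615943200+3295165281331=8479404429331  T[23][16]=16·26046574004+345615943200=762361127264  T[23][17]=17·1404142047+26046574004=49916988803
row 24: T[24][15]=15·8479404429331+68629175807115=195820242247080  T[24][16]=16·762361127264+8479404429331=20677182465555  T[24][17]=17·49916988803+762361127264=1610949936915
row 25: T[25][16]=16·20677182465555+195820242247080=526655161695960  T[25][17]=17·1610949936915+20677182465555=48063331393110
row 26: T[26][17]=17·48063331393110+526655161695960=1343731795378830
Read S(26,17) = 1343731795378830.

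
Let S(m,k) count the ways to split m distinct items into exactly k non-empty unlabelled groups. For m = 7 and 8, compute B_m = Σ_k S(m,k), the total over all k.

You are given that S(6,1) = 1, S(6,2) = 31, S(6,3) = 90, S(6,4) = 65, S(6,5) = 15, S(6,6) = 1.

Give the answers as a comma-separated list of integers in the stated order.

877, 4140

i=7: T(7,1)=0+1·1=1 | T(7,2)=1+2·31=63 | T(7,3)=31+3·90=301 | T(7,4)=90+4·65=350 | T(7,5)=65+5·15=140 | T(7,6)=15+6·1=21 | T(7,7)=1+7·0=1
i=8: T(8,1)=0+1·1=1 | T(8,2)=1+2·63=127 | T(8,3)=63+3·301=966 | T(8,4)=301+4·350=1701 | T(8,5)=350+5·140=1050 | T(8,6)=140+6·21=266 | T(8,7)=21+7·1=28 | T(8,8)=1+8·0=1
B_7 = ΣS(7,k) = 1+63+301+350+140+21+1 = 877
B_8 = ΣS(8,k) = 1+127+966+1701+1050+266+28+1 = 4140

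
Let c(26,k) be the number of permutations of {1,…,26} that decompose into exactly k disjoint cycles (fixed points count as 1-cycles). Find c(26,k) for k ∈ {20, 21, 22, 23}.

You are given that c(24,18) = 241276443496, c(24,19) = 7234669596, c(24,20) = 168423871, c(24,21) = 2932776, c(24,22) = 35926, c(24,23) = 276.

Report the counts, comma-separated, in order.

@25  (25,19):7234669596·24+241276443496→414908513800, (25,20):168423871·24+7234669596→11276842500, (25,21):2932776·24+168423871→238810495, (25,22):35926·24+2932776→3795000, (25,23):276·24+35926→42550
@26  (26,20):11276842500·25+414908513800→696829576300, (26,21):238810495·25+11276842500→17247104875, (26,22):3795000·25+238810495→333685495, (26,23):42550·25+3795000→4858750
Read c(26,20) = 696829576300, c(26,21) = 17247104875, c(26,22) = 333685495, c(26,23) = 4858750.

696829576300, 17247104875, 333685495, 4858750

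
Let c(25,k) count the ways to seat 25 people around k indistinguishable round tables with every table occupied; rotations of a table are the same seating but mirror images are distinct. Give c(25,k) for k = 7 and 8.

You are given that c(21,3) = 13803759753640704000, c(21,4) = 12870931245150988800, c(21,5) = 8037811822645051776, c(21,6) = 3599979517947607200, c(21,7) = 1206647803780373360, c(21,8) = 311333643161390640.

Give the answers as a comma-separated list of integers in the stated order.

r22: T_22,4=21×12870931245150988800+13803759753640704000=284093315901811468800; T_22,5=21×8037811822645051776+12870931245150988800=181664979520697076096; T_22,6=21×3599979517947607200+8037811822645051776=83637381699544802976; T_22,7=21×1206647803780373360+3599979517947607200=28939583397335447760; T_22,8=21×311333643161390640+1206647803780373360=7744654310169576800
r23: T_23,5=22×181664979520697076096+284093315901811468800=4280722865357147142912; T_23,6=22×83637381699544802976+181664979520697076096=2021687376910682741568; T_23,7=22×28939583397335447760+83637381699544802976=720308216440924653696; T_23,8=22×7744654310169576800+28939583397335447760=199321978221066137360
r24: T_24,6=23×2021687376910682741568+4280722865357147142912=50779532534302850198976; T_24,7=23×720308216440924653696+2021687376910682741568=18588776355051949776576; T_24,8=23×199321978221066137360+720308216440924653696=5304713715525445812976
r25: T_25,7=24×18588776355051949776576+50779532534302850198976=496910165055549644836800; T_25,8=24×5304713715525445812976+18588776355051949776576=145901905527662649288000
Read c(25,7) = 496910165055549644836800, c(25,8) = 145901905527662649288000.

496910165055549644836800, 145901905527662649288000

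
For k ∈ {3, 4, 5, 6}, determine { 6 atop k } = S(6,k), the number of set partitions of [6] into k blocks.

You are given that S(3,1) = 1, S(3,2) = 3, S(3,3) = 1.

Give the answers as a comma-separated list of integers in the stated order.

90, 65, 15, 1

[4] T[4,1]:1*1+0=1 · T[4,2]:2*3+1=7 · T[4,3]:3*1+3=6 · T[4,4]:4*0+1=1
[5] T[5,2]:2*7+1=15 · T[5,3]:3*6+7=25 · T[5,4]:4*1+6=10 · T[5,5]:5*0+1=1
[6] T[6,3]:3*25+15=90 · T[6,4]:4*10+25=65 · T[6,5]:5*1+10=15 · T[6,6]:6*0+1=1
Read S(6,3) = 90, S(6,4) = 65, S(6,5) = 15, S(6,6) = 1.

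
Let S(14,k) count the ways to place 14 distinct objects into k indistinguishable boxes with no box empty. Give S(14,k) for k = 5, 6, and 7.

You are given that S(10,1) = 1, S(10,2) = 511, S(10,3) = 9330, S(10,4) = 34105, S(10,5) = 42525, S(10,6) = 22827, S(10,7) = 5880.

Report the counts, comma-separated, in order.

row 11: T[11][2]=2·511+1=1023  T[11][3]=3·9330+511=28501  T[11][4]=4·34105+9330=145750  T[11][5]=5·42525+34105=246730  T[11][6]=6·22827+42525=179487  T[11][7]=7·5880+22827=63987
row 12: T[12][3]=3·28501+1023=86526  T[12][4]=4·145750+28501=611501  T[12][5]=5·246730+145750=1379400  T[12][6]=6·179487+246730=1323652  T[12][7]=7·63987+179487=627396
row 13: T[13][4]=4·611501+86526=2532530  T[13][5]=5·1379400+611501=7508501  T[13][6]=6·1323652+1379400=9321312  T[13][7]=7·627396+1323652=5715424
row 14: T[14][5]=5·7508501+2532530=40075035  T[14][6]=6·9321312+7508501=63436373  T[14][7]=7·5715424+9321312=49329280
Read S(14,5) = 40075035, S(14,6) = 63436373, S(14,7) = 49329280.

40075035, 63436373, 49329280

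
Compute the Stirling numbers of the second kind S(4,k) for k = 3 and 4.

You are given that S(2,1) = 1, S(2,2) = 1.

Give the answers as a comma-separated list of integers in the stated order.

6, 1

row 3: T[3][2]=2·1+1=3  T[3][3]=3·0+1=1
row 4: T[4][3]=3·1+3=6  T[4][4]=4·0+1=1
Read S(4,3) = 6, S(4,4) = 1.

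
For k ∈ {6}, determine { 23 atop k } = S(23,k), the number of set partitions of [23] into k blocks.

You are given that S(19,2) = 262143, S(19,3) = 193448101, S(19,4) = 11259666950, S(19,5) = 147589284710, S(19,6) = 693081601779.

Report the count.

998969857983405

i=20: T(20,3)=262143+3·193448101=580606446 | T(20,4)=193448101+4·11259666950=45232115901 | T(20,5)=11259666950+5·147589284710=749206090500 | T(20,6)=147589284710+6·693081601779=4306078895384
i=21: T(21,4)=580606446+4·45232115901=181509070050 | T(21,5)=45232115901+5·749206090500=3791262568401 | T(21,6)=749206090500+6·4306078895384=26585679462804
i=22: T(22,5)=181509070050+5·3791262568401=19137821912055 | T(22,6)=3791262568401+6·26585679462804=163305339345225
i=23: T(23,6)=19137821912055+6·163305339345225=998969857983405
Read S(23,6) = 998969857983405.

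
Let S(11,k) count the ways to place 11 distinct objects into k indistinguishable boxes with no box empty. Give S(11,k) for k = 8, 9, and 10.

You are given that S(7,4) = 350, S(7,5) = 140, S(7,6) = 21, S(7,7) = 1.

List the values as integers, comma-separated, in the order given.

r8: T_8,5=5×140+350=1050; T_8,6=6×21+140=266; T_8,7=7×1+21=28; T_8,8=8×0+1=1
r9: T_9,6=6×266+1050=2646; T_9,7=7×28+266=462; T_9,8=8×1+28=36; T_9,9=9×0+1=1
r10: T_10,7=7×462+2646=5880; T_10,8=8×36+462=750; T_10,9=9×1+36=45; T_10,10=10×0+1=1
r11: T_11,8=8×750+5880=11880; T_11,9=9×45+750=1155; T_11,10=10×1+45=55
Read S(11,8) = 11880, S(11,9) = 1155, S(11,10) = 55.

11880, 1155, 55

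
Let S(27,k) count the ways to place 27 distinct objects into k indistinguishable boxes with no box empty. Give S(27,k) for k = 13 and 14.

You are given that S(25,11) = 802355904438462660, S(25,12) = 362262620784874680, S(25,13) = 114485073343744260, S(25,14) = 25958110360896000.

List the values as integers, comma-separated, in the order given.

29206898819153109600, 8541149231801585700

[26] T[26,12]:12*362262620784874680+802355904438462660=5149507353856958820 · T[26,13]:13*114485073343744260+362262620784874680=1850568574253550060 · T[26,14]:14*25958110360896000+114485073343744260=477898618396288260
[27] T[27,13]:13*1850568574253550060+5149507353856958820=29206898819153109600 · T[27,14]:14*477898618396288260+1850568574253550060=8541149231801585700
Read S(27,13) = 29206898819153109600, S(27,14) = 8541149231801585700.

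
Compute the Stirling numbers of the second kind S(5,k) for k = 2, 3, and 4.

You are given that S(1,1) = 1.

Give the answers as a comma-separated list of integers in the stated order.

15, 25, 10

r2: T_2,1=1×1+0=1; T_2,2=2×0+1=1
r3: T_3,1=1×1+0=1; T_3,2=2×1+1=3; T_3,3=3×0+1=1
r4: T_4,1=1×1+0=1; T_4,2=2×3+1=7; T_4,3=3×1+3=6; T_4,4=4×0+1=1
r5: T_5,2=2×7+1=15; T_5,3=3×6+7=25; T_5,4=4×1+6=10
Read S(5,2) = 15, S(5,3) = 25, S(5,4) = 10.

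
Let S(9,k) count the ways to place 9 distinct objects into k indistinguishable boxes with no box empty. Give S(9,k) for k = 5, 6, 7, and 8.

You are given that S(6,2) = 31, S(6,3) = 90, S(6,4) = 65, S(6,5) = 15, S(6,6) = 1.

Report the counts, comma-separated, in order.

@7  (7,3):90·3+31→301, (7,4):65·4+90→350, (7,5):15·5+65→140, (7,6):1·6+15→21, (7,7):0·7+1→1
@8  (8,4):350·4+301→1701, (8,5):140·5+350→1050, (8,6):21·6+140→266, (8,7):1·7+21→28, (8,8):0·8+1→1
@9  (9,5):1050·5+1701→6951, (9,6):266·6+1050→2646, (9,7):28·7+266→462, (9,8):1·8+28→36
Read S(9,5) = 6951, S(9,6) = 2646, S(9,7) = 462, S(9,8) = 36.

6951, 2646, 462, 36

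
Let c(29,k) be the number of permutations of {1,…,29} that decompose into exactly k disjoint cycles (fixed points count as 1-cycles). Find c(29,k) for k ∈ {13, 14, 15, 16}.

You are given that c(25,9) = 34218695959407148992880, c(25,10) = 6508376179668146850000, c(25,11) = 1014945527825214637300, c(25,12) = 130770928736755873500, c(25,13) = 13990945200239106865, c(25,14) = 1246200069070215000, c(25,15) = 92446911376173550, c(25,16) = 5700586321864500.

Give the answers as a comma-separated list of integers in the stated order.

21590257290787088602515180, 2316762871029690607422990, 211821088794711294496815, 16532187926098943672490

i=26: T(26,10)=34218695959407148992880+25·6508376179668146850000=196928100451110820242880 | T(26,11)=6508376179668146850000+25·1014945527825214637300=31882014375298512782500 | T(26,12)=1014945527825214637300+25·130770928736755873500=4284218746244111474800 | T(26,13)=130770928736755873500+25·13990945200239106865=480544558742733545125 | T(26,14)=13990945200239106865+25·1246200069070215000=45145946926994481865 | T(26,15)=1246200069070215000+25·92446911376173550=3557372853474553750 | T(26,16)=92446911376173550+25·5700586321864500=234961569422786050
i=27: T(27,11)=196928100451110820242880+26·31882014375298512782500=1025860474208872152587880 | T(27,12)=31882014375298512782500+26·4284218746244111474800=143271701777645411127300 | T(27,13)=4284218746244111474800+26·480544558742733545125=16778377273555183648050 | T(27,14)=480544558742733545125+26·45145946926994481865=1654339178844590073615 | T(27,15)=45145946926994481865+26·3557372853474553750=137637641117332879365 | T(27,16)=3557372853474553750+26·234961569422786050=9666373658466991050
i=28: T(28,12)=1025860474208872152587880+27·143271701777645411127300=4894196422205298253024980 | T(28,13)=143271701777645411127300+27·16778377273555183648050=596287888163635369624650 | T(28,14)=16778377273555183648050+27·1654339178844590073615=61445535102359115635655 | T(28,15)=1654339178844590073615+27·137637641117332879365=5370555489012577816470 | T(28,16)=137637641117332879365+27·9666373658466991050=398629729895941637715
i=29: T(29,13)=4894196422205298253024980+28·596287888163635369624650=21590257290787088602515180 | T(29,14)=596287888163635369624650+28·61445535102359115635655=2316762871029690607422990 | T(29,15)=61445535102359115635655+28·5370555489012577816470=211821088794711294496815 | T(29,16)=5370555489012577816470+28·398629729895941637715=16532187926098943672490
Read c(29,13) = 21590257290787088602515180, c(29,14) = 2316762871029690607422990, c(29,15) = 211821088794711294496815, c(29,16) = 16532187926098943672490.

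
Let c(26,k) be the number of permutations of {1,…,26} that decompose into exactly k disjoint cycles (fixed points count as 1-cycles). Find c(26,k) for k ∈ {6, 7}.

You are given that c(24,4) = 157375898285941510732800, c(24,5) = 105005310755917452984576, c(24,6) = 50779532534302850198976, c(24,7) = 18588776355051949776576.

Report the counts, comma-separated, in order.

35770355645907606826362624, 13746468217967926978680000

@25  (25,5):105005310755917452984576·24+157375898285941510732800→2677503356427960382362624, (25,6):50779532534302850198976·24+105005310755917452984576→1323714091579185857760000, (25,7):18588776355051949776576·24+50779532534302850198976→496910165055549644836800
@26  (26,6):1323714091579185857760000·25+2677503356427960382362624→35770355645907606826362624, (26,7):496910165055549644836800·25+1323714091579185857760000→13746468217967926978680000
Read c(26,6) = 35770355645907606826362624, c(26,7) = 13746468217967926978680000.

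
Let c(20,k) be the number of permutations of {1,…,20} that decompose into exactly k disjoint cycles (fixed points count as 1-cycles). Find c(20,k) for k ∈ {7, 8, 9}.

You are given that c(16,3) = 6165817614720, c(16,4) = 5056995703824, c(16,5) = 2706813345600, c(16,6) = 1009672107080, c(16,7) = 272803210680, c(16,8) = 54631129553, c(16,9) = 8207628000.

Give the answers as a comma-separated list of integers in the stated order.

52260903362512720, 12953636989943896, 2503858755467550

@17  (17,4):5056995703824·16+6165817614720→87077748875904, (17,5):2706813345600·16+5056995703824→48366009233424, (17,6):1009672107080·16+2706813345600→18861567058880, (17,7):272803210680·16+1009672107080→5374523477960, (17,8):54631129553·16+272803210680→1146901283528, (17,9):8207628000·16+54631129553→185953177553
@18  (18,5):48366009233424·17+87077748875904→909299905844112, (18,6):18861567058880·17+48366009233424→369012649234384, (18,7):5374523477960·17+18861567058880→110228466184200, (18,8):1146901283528·17+5374523477960→24871845297936, (18,9):185953177553·17+1146901283528→4308105301929
@19  (19,6):369012649234384·18+909299905844112→7551527592063024, (19,7):110228466184200·18+369012649234384→2353125040549984, (19,8):24871845297936·18+110228466184200→557921681547048, (19,9):4308105301929·18+24871845297936→102417740732658
@20  (20,7):2353125040549984·19+7551527592063024→52260903362512720, (20,8):557921681547048·19+2353125040549984→12953636989943896, (20,9):102417740732658·19+557921681547048→2503858755467550
Read c(20,7) = 52260903362512720, c(20,8) = 12953636989943896, c(20,9) = 2503858755467550.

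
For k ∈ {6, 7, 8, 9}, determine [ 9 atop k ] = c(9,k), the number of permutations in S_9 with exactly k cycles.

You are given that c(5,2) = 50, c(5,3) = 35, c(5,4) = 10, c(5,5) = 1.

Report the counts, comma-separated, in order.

4536, 546, 36, 1

@6  (6,3):35·5+50→225, (6,4):10·5+35→85, (6,5):1·5+10→15, (6,6):0·5+1→1
@7  (7,4):85·6+225→735, (7,5):15·6+85→175, (7,6):1·6+15→21, (7,7):0·6+1→1
@8  (8,5):175·7+735→1960, (8,6):21·7+175→322, (8,7):1·7+21→28, (8,8):0·7+1→1
@9  (9,6):322·8+1960→4536, (9,7):28·8+322→546, (9,8):1·8+28→36, (9,9):0·8+1→1
Read c(9,6) = 4536, c(9,7) = 546, c(9,8) = 36, c(9,9) = 1.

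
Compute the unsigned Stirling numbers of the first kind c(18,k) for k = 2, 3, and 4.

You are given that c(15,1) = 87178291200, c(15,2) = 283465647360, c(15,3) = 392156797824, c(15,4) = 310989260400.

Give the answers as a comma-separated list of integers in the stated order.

1223405590579200, 1821602444624640, 1583313975727488

row 16: T[16][1]=15·87178291200+0=1307674368000  T[16][2]=15·283465647360+87178291200=4339163001600  T[16][3]=15·392156797824+283465647360=6165817614720  T[16][4]=15·310989260400+392156797824=5056995703824
row 17: T[17][1]=16·1307674368000+0=20922789888000  T[17][2]=16·4339163001600+1307674368000=70734282393600  T[17][3]=16·6165817614720+4339163001600=102992244837120  T[17][4]=16·5056995703824+6165817614720=87077748875904
row 18: T[18][2]=17·70734282393600+20922789888000=1223405590579200  T[18][3]=17·102992244837120+70734282393600=1821602444624640  T[18][4]=17·87077748875904+102992244837120=1583313975727488
Read c(18,2) = 1223405590579200, c(18,3) = 1821602444624640, c(18,4) = 1583313975727488.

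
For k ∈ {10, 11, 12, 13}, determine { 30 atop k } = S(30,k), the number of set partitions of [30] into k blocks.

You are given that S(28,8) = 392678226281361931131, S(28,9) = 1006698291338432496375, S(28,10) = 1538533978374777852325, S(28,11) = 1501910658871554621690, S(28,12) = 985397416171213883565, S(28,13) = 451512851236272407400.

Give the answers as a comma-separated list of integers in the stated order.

173373343599189364594756, 215047101560666876619690, 177979707061075333384555, 102442517922081938561415

[29] T[29,9]:9*1006698291338432496375+392678226281361931131=9452962848327254398506 · T[29,10]:10*1538533978374777852325+1006698291338432496375=16392038075086211019625 · T[29,11]:11*1501910658871554621690+1538533978374777852325=18059551225961878690915 · T[29,12]:12*985397416171213883565+1501910658871554621690=13326679652926121224470 · T[29,13]:13*451512851236272407400+985397416171213883565=6855064482242755179765
[30] T[30,10]:10*16392038075086211019625+9452962848327254398506=173373343599189364594756 · T[30,11]:11*18059551225961878690915+16392038075086211019625=215047101560666876619690 · T[30,12]:12*13326679652926121224470+18059551225961878690915=177979707061075333384555 · T[30,13]:13*6855064482242755179765+13326679652926121224470=102442517922081938561415
Read S(30,10) = 173373343599189364594756, S(30,11) = 215047101560666876619690, S(30,12) = 177979707061075333384555, S(30,13) = 102442517922081938561415.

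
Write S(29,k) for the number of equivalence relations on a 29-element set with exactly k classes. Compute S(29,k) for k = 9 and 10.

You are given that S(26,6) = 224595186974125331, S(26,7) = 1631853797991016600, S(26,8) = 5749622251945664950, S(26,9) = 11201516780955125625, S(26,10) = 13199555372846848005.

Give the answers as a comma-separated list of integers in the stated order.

row 27: T[27][7]=7·1631853797991016600+224595186974125331=11647571772911241531  T[27][8]=8·5749622251945664950+1631853797991016600=47628831813556336200  T[27][9]=9·11201516780955125625+5749622251945664950=106563273280541795575  T[27][10]=10·13199555372846848005+11201516780955125625=143197070509423605675
row 28: T[28][8]=8·47628831813556336200+11647571772911241531=392678226281361931131  T[28][9]=9·106563273280541795575+47628831813556336200=1006698291338432496375  T[28][10]=10·143197070509423605675+106563273280541795575=1538533978374777852325
row 29: T[29][9]=9·1006698291338432496375+392678226281361931131=9452962848327254398506  T[29][10]=10·1538533978374777852325+1006698291338432496375=16392038075086211019625
Read S(29,9) = 9452962848327254398506, S(29,10) = 16392038075086211019625.

9452962848327254398506, 16392038075086211019625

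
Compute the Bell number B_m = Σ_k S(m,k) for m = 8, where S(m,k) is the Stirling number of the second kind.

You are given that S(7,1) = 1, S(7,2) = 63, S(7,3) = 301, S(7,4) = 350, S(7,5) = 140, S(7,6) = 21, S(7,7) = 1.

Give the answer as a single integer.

4140

[8] T[8,1]:1*1+0=1 · T[8,2]:2*63+1=127 · T[8,3]:3*301+63=966 · T[8,4]:4*350+301=1701 · T[8,5]:5*140+350=1050 · T[8,6]:6*21+140=266 · T[8,7]:7*1+21=28 · T[8,8]:8*0+1=1
B_8 = ΣS(8,k) = 1+127+966+1701+1050+266+28+1 = 4140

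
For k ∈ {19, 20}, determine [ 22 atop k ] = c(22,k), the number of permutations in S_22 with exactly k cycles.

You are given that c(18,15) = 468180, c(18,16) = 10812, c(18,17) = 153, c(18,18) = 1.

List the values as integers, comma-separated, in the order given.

1689765, 25025

row 19: T[19][16]=18·10812+468180=662796  T[19][17]=18·153+10812=13566  T[19][18]=18·1+153=171  T[19][19]=18·0+1=1
row 20: T[20][17]=19·13566+662796=920550  T[20][18]=19·171+13566=16815  T[20][19]=19·1+171=190  T[20][20]=19·0+1=1
row 21: T[21][18]=20·16815+920550=1256850  T[21][19]=20·190+16815=20615  T[21][20]=20·1+190=210
row 22: T[22][19]=21·20615+1256850=1689765  T[22][20]=21·210+20615=25025
Read c(22,19) = 1689765, c(22,20) = 25025.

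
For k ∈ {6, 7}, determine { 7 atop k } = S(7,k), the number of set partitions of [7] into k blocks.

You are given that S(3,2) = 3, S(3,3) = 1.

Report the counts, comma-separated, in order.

[4] T[4,3]:3*1+3=6 · T[4,4]:4*0+1=1
[5] T[5,4]:4*1+6=10 · T[5,5]:5*0+1=1
[6] T[6,5]:5*1+10=15 · T[6,6]:6*0+1=1
[7] T[7,6]:6*1+15=21 · T[7,7]:7*0+1=1
Read S(7,6) = 21, S(7,7) = 1.

21, 1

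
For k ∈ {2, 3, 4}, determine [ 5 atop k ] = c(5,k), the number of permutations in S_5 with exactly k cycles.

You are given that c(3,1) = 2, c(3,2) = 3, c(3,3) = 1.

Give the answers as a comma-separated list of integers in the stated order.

r4: T_4,1=3×2+0=6; T_4,2=3×3+2=11; T_4,3=3×1+3=6; T_4,4=3×0+1=1
r5: T_5,2=4×11+6=50; T_5,3=4×6+11=35; T_5,4=4×1+6=10
Read c(5,2) = 50, c(5,3) = 35, c(5,4) = 10.

50, 35, 10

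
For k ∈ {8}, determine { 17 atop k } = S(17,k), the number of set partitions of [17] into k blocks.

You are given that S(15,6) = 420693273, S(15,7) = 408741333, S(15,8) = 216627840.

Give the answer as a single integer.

20415995028

row 16: T[16][7]=7·408741333+420693273=3281882604  T[16][8]=8·216627840+408741333=2141764053
row 17: T[17][8]=8·2141764053+3281882604=20415995028
Read S(17,8) = 20415995028.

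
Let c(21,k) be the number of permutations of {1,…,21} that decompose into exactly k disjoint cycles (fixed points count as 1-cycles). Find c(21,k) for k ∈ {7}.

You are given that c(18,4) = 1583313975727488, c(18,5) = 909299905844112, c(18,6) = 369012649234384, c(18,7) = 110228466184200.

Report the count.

1206647803780373360

row 19: T[19][5]=18·909299905844112+1583313975727488=17950712280921504  T[19][6]=18·369012649234384+909299905844112=7551527592063024  T[19][7]=18·110228466184200+369012649234384=2353125040549984
row 20: T[20][6]=19·7551527592063024+17950712280921504=161429736530118960  T[20][7]=19·2353125040549984+7551527592063024=52260903362512720
row 21: T[21][7]=20·52260903362512720+161429736530118960=1206647803780373360
Read c(21,7) = 1206647803780373360.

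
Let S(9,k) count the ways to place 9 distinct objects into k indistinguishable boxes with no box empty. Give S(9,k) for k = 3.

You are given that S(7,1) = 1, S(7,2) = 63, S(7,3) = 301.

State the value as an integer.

@8  (8,2):63·2+1→127, (8,3):301·3+63→966
@9  (9,3):966·3+127→3025
Read S(9,3) = 3025.

3025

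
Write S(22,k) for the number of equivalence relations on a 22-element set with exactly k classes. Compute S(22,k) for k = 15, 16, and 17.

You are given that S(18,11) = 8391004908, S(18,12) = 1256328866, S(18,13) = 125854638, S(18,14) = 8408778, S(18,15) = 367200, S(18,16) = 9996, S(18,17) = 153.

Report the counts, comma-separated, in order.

r19: T_19,12=12×1256328866+8391004908=23466951300; T_19,13=13×125854638+1256328866=2892439160; T_19,14=14×8408778+125854638=243577530; T_19,15=15×367200+8408778=13916778; T_19,16=16×9996+367200=527136; T_19,17=17×153+9996=12597
r20: T_20,13=13×2892439160+23466951300=61068660380; T_20,14=14×243577530+2892439160=6302524580; T_20,15=15×13916778+243577530=452329200; T_20,16=16×527136+13916778=22350954; T_20,17=17×12597+527136=741285
r21: T_21,14=14×6302524580+61068660380=149304004500; T_21,15=15×452329200+6302524580=13087462580; T_21,16=16×22350954+452329200=809944464; T_21,17=17×741285+22350954=34952799
r22: T_22,15=15×13087462580+149304004500=345615943200; T_22,16=16×809944464+13087462580=26046574004; T_22,17=17×34952799+809944464=1404142047
Read S(22,15) = 345615943200, S(22,16) = 26046574004, S(22,17) = 1404142047.

345615943200, 26046574004, 1404142047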